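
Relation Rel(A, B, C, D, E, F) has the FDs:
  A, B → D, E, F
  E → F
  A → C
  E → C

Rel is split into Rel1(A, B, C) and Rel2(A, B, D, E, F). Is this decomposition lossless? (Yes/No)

Yes

Rel1 ∩ Rel2 = {A, B}; its closure under F is {A, B, C, D, E, F}.
This includes all of Rel1, so the common attributes are a superkey of Rel1 — the join is lossless.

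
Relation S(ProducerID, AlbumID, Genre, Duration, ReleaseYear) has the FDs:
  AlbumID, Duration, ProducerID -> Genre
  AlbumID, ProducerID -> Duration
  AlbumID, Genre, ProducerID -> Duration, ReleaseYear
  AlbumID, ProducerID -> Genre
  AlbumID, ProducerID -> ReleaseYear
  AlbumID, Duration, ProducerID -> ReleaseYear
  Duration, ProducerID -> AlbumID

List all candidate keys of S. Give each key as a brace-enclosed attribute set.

Attributes never on any right-hand side: {ProducerID} — every candidate key must contain it.
{AlbumID, ProducerID} is a candidate key since {AlbumID, ProducerID}⁺ = {AlbumID, Duration, Genre, ProducerID, ReleaseYear} covers every attribute.
{Duration, ProducerID} is a candidate key since {Duration, ProducerID}⁺ = {AlbumID, Duration, Genre, ProducerID, ReleaseYear} covers every attribute.
No proper subset of any of these is a key, and no other minimal superkey exists.

{AlbumID, ProducerID}, {Duration, ProducerID}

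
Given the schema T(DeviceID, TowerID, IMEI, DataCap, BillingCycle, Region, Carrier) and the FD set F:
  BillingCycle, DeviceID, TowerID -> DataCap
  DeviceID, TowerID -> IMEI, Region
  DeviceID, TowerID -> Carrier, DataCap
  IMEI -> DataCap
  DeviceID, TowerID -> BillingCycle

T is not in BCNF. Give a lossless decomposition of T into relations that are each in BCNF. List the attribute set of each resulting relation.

{BillingCycle, Carrier, DeviceID, IMEI, Region, TowerID}; {DataCap, IMEI}

Candidate key of the original relation: {DeviceID, TowerID}.
Within {BillingCycle, Carrier, DataCap, DeviceID, IMEI, Region, TowerID}: {IMEI}⁺ ∩ {BillingCycle, Carrier, DataCap, DeviceID, IMEI, Region, TowerID} = {DataCap, IMEI}, not the whole set, so IMEI -> DataCap violates BCNF; decompose into {DataCap, IMEI} and {BillingCycle, Carrier, DeviceID, IMEI, Region, TowerID}.
{DataCap, IMEI} has no BCNF violation.
{BillingCycle, Carrier, DeviceID, IMEI, Region, TowerID} has no BCNF violation.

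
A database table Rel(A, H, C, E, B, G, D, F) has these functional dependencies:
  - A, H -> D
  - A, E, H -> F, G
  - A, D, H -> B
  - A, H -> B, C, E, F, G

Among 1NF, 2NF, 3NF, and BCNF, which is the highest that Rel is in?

BCNF

Candidate key: {A, H}. Prime attributes: {A, H}.
The left-hand side of every FD is a superkey, so BCNF is satisfied.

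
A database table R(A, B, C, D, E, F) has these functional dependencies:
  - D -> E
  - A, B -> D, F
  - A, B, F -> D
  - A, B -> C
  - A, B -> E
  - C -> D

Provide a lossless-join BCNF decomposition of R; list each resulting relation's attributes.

{A, B, C, F}; {C, D}; {D, E}

Candidate key of the original relation: {A, B}.
In {A, B, C, D, E, F}, {D} is not a superkey ({D}⁺ restricted to this set is {D, E}), so split on D -> E into {D, E} and {A, B, C, D, F}.
{D, E}: every determinant is a superkey — BCNF.
In {A, B, C, D, F}, {C} is not a superkey ({C}⁺ restricted to this set is {C, D}), so split on C -> D into {C, D} and {A, B, C, F}.
{C, D}: every determinant is a superkey — BCNF.
{A, B, C, F}: every determinant is a superkey — BCNF.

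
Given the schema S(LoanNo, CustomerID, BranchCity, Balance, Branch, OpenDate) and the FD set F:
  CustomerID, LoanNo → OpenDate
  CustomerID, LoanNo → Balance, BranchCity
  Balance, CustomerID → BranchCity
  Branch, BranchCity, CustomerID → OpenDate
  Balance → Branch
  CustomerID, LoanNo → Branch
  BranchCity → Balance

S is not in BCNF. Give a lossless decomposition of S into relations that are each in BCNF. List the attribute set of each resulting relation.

Candidate key of the original relation: {CustomerID, LoanNo}.
{Balance, Branch, BranchCity, CustomerID, LoanNo, OpenDate}: {Balance, CustomerID} determines {Balance, Branch, BranchCity, CustomerID, OpenDate} here but is not a superkey — split on Balance, CustomerID → Branch, BranchCity, OpenDate, giving {Balance, Branch, BranchCity, CustomerID, OpenDate} and {Balance, CustomerID, LoanNo}.
{Balance, Branch, BranchCity, CustomerID, OpenDate}: {Balance} determines {Balance, Branch} here but is not a superkey — split on Balance → Branch, giving {Balance, Branch} and {Balance, BranchCity, CustomerID, OpenDate}.
{Balance, Branch} is in BCNF.
{Balance, BranchCity, CustomerID, OpenDate}: {BranchCity} determines {Balance, BranchCity} here but is not a superkey — split on BranchCity → Balance, giving {Balance, BranchCity} and {BranchCity, CustomerID, OpenDate}.
{Balance, BranchCity} is in BCNF.
{BranchCity, CustomerID, OpenDate} is in BCNF.
{Balance, CustomerID, LoanNo} is in BCNF.

{Balance, Branch}; {Balance, BranchCity}; {Balance, CustomerID, LoanNo}; {BranchCity, CustomerID, OpenDate}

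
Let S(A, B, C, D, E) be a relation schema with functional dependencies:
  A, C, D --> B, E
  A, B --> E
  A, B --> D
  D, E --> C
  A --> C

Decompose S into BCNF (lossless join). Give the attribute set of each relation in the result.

{A, B, D, E}; {C, D, E}

Candidate keys of the original relation: {A, B}, {A, D}.
{A, B, C, D, E}: {D, E} determines {C, D, E} here but is not a superkey — split on D, E --> C, giving {C, D, E} and {A, B, D, E}.
{C, D, E}: every determinant is a superkey — BCNF.
{A, B, D, E}: every determinant is a superkey — BCNF.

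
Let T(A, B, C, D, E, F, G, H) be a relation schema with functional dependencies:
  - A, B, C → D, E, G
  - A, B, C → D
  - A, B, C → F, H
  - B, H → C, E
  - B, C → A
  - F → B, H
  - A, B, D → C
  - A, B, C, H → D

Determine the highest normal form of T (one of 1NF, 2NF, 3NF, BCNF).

Candidate keys: {A, B, D}, {B, C}, {B, H}, {F}. Prime attributes: {A, B, C, D, F, H}.
Every FD has a superkey on the left, so the relation is in BCNF.

BCNF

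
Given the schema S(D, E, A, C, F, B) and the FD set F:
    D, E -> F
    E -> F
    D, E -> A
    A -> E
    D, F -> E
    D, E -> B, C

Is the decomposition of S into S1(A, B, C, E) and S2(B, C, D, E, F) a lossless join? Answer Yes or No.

S1 ∩ S2 = {B, C, E}; its closure under F is {B, C, E, F}.
The closure covers neither S1 nor S2 entirely; the join is not lossless.

No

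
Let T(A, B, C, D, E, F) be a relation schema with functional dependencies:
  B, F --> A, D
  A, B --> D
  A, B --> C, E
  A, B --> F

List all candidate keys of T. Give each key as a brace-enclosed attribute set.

{A, B}, {B, F}

{B} never appears on the right of any FD, so every key must include it.
Closure of {A, B} is {A, B, C, D, E, F}, the whole schema; {A, B} is a candidate key.
Closure of {B, F} is {A, B, C, D, E, F}, the whole schema; {B, F} is a candidate key.
Any other superkey properly contains one of these, so there are no further candidate keys.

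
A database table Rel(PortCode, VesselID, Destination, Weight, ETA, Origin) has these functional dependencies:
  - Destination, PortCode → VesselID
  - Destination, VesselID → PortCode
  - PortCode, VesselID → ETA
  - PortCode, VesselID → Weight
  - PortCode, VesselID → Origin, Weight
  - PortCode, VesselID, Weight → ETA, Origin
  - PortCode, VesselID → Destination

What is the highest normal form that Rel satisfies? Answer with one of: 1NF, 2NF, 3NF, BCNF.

BCNF

Candidate keys: {Destination, PortCode}, {Destination, VesselID}, {PortCode, VesselID}. Prime attributes: {Destination, PortCode, VesselID}.
Every FD has a superkey on the left, so the relation is in BCNF.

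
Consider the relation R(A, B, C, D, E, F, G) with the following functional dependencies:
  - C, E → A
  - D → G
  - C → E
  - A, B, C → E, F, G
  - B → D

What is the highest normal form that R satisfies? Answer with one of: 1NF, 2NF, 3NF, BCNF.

1NF

Candidate key: {B, C}. Prime attributes: {B, C}.
For C, E → A we have {C, E}⁺ = {A, C, E}; {C, E} is not a superkey, so BCNF fails.
C, E → A has non-prime {A} on the right and a non-superkey on the left, so 3NF fails.
Since {B} ⊂ {B, C} and {B}⁺ ⊇ {D, G} with {D, G} non-prime, there is a partial dependency; 2NF fails.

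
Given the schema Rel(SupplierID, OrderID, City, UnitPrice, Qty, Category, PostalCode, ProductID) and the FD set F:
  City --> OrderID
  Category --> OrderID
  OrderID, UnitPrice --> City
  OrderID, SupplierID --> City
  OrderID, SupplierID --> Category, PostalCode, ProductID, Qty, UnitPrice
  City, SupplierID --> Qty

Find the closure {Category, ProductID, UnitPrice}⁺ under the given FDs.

{Category, City, OrderID, ProductID, UnitPrice}

Start with {Category, ProductID, UnitPrice}.
Category --> OrderID applies; add {OrderID} → now {Category, OrderID, ProductID, UnitPrice}.
OrderID, UnitPrice --> City applies; add {City} → now {Category, City, OrderID, ProductID, UnitPrice}.
No further FD applies.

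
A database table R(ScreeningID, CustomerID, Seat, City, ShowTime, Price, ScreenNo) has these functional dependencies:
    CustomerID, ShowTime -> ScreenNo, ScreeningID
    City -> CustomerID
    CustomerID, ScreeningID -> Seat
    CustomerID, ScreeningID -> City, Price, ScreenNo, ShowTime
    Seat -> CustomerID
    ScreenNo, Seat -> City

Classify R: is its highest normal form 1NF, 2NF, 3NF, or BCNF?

Candidate keys: {City, ScreeningID}, {City, ShowTime}, {CustomerID, ScreeningID}, {CustomerID, ShowTime}, {ScreeningID, Seat}, {Seat, ShowTime}. Prime attributes: {City, CustomerID, ScreeningID, Seat, ShowTime}.
For City -> CustomerID we have {City}⁺ = {City, CustomerID}; {City} is not a superkey, so BCNF fails.
But every attribute on its right side ({CustomerID}) is prime, and the same holds for every other non-superkey FD, so 3NF still holds.

3NF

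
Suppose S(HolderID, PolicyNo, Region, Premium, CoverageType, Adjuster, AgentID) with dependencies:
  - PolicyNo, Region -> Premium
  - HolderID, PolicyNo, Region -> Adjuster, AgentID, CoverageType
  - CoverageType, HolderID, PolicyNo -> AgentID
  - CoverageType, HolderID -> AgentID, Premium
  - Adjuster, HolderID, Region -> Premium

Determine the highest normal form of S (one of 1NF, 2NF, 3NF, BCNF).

1NF

Candidate key: {HolderID, PolicyNo, Region}. Prime attributes: {HolderID, PolicyNo, Region}.
PolicyNo, Region -> Premium breaks BCNF: {PolicyNo, Region}⁺ = {PolicyNo, Premium, Region}, so {PolicyNo, Region} is not a superkey.
PolicyNo, Region -> Premium has non-prime {Premium} on the right and a non-superkey on the left, so 3NF fails.
{PolicyNo, Region} is a proper subset of the key {HolderID, PolicyNo, Region}, and {PolicyNo, Region}⁺ contains the non-prime attribute {Premium} — a partial dependency, so 2NF is violated.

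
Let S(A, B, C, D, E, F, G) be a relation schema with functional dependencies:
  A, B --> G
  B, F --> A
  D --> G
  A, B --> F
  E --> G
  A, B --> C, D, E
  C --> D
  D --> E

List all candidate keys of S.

{B} never appears on the right of any FD, so every key must include it.
{A, B}⁺ = {A, B, C, D, E, F, G} — all of the relation — so {A, B} is a candidate key.
{B, F}⁺ = {A, B, C, D, E, F, G} — all of the relation — so {B, F} is a candidate key.
These are minimal and exhaustive — every other superkey contains one of them.

{A, B}, {B, F}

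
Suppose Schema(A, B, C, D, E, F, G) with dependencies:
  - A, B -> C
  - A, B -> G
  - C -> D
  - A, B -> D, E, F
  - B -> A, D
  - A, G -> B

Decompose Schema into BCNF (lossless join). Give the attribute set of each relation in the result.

Candidate keys of the original relation: {A, G}, {B}.
{A, B, C, D, E, F, G}: {C} determines {C, D} here but is not a superkey — split on C -> D, giving {C, D} and {A, B, C, E, F, G}.
{C, D} has no BCNF violation.
{A, B, C, E, F, G} has no BCNF violation.

{A, B, C, E, F, G}; {C, D}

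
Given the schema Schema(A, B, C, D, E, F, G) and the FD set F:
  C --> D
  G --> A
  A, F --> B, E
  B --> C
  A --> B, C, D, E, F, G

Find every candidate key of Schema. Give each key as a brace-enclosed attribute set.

{A}, {G}

Closure of {A} is {A, B, C, D, E, F, G}, the whole schema; {A} is a candidate key.
Closure of {G} is {A, B, C, D, E, F, G}, the whole schema; {G} is a candidate key.
No proper subset of any of these is a key, and no other minimal superkey exists.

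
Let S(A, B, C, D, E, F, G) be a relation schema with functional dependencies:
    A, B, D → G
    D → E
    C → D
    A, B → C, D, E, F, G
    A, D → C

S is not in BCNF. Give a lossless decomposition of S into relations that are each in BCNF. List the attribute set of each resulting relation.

Candidate key of the original relation: {A, B}.
{A, B, C, D, E, F, G}: {D} determines {D, E} here but is not a superkey — split on D → E, giving {D, E} and {A, B, C, D, F, G}.
{D, E} is in BCNF.
{A, B, C, D, F, G}: {C} determines {C, D} here but is not a superkey — split on C → D, giving {C, D} and {A, B, C, F, G}.
{C, D} is in BCNF.
{A, B, C, F, G} is in BCNF.

{A, B, C, F, G}; {C, D}; {D, E}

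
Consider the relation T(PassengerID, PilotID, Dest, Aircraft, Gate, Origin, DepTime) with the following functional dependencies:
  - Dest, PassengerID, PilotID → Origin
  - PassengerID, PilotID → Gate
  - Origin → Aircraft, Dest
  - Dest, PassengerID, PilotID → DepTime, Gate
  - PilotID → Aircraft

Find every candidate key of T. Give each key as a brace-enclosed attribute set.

{Dest, PassengerID, PilotID}, {Origin, PassengerID, PilotID}

{PassengerID, PilotID} never appear on the right of any FD, so every key must include all of them.
{Dest, PassengerID, PilotID} is a candidate key since {Dest, PassengerID, PilotID}⁺ = {Aircraft, DepTime, Dest, Gate, Origin, PassengerID, PilotID} covers every attribute.
{Origin, PassengerID, PilotID} is a candidate key since {Origin, PassengerID, PilotID}⁺ = {Aircraft, DepTime, Dest, Gate, Origin, PassengerID, PilotID} covers every attribute.
No proper subset of any of these is a key, and no other minimal superkey exists.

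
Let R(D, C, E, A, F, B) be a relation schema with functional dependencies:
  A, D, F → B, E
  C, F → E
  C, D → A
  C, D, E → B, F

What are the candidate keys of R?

{C, D, E}, {C, D, F}

{C, D} never appear on the right of any FD, so every key must include all of them.
Closure of {C, D, E} is {A, B, C, D, E, F}, the whole schema; {C, D, E} is a candidate key.
Closure of {C, D, F} is {A, B, C, D, E, F}, the whole schema; {C, D, F} is a candidate key.
Any other superkey properly contains one of these, so there are no further candidate keys.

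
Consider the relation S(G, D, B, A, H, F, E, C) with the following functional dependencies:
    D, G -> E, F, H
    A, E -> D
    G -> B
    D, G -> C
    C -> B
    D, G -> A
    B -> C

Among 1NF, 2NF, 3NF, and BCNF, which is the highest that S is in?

Candidate keys: {A, E, G}, {D, G}. Prime attributes: {A, D, E, G}.
A, E -> D: {A, E}⁺ = {A, D, E}, which is not all of the attributes, so the left side is not a superkey — BCNF is violated.
G -> B has non-prime {B} on the right and a non-superkey on the left, so 3NF fails.
Since {G} ⊂ {D, G} and {G}⁺ ⊇ {B, C} with {B, C} non-prime, there is a partial dependency; 2NF fails.

1NF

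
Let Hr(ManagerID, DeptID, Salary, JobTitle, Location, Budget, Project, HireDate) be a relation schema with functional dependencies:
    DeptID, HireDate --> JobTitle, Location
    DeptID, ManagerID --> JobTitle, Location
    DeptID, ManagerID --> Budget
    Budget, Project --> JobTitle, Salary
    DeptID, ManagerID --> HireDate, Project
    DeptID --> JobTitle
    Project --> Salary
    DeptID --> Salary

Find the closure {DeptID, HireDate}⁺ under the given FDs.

Start with {DeptID, HireDate}.
DeptID, HireDate --> JobTitle, Location applies; add {JobTitle, Location} → now {DeptID, HireDate, JobTitle, Location}.
DeptID --> Salary applies; add {Salary} → now {DeptID, HireDate, JobTitle, Location, Salary}.
No further FD applies.

{DeptID, HireDate, JobTitle, Location, Salary}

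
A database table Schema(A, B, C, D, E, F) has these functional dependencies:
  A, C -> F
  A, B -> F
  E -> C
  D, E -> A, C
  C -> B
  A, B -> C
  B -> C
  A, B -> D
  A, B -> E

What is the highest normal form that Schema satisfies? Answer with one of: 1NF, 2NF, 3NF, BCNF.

Candidate keys: {A, B}, {A, C}, {A, E}, {D, E}. Prime attributes: {A, B, C, D, E}.
For E -> C we have {E}⁺ = {B, C, E}; {E} is not a superkey, so BCNF fails.
Its right-hand attributes {C} are all prime, as are those of every other non-superkey FD — the relation is in 3NF.

3NF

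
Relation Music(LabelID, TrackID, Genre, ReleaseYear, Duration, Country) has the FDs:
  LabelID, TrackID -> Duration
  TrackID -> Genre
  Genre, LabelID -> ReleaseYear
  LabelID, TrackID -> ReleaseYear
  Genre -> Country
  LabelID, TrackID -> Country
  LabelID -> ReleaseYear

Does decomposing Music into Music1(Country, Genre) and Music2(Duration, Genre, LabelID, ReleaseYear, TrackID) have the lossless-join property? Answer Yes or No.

Music1 ∩ Music2 = {Genre}; its closure under F is {Country, Genre}.
Since Music1 ⊆ {Country, Genre}, the intersection is a superkey of Music1; the decomposition is lossless.

Yes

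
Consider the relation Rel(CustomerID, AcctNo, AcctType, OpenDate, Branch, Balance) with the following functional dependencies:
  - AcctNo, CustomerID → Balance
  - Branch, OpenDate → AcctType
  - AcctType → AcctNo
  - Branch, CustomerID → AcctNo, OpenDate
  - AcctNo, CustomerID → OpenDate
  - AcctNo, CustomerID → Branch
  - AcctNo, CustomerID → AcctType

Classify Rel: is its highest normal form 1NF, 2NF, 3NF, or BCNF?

3NF

Candidate keys: {AcctNo, CustomerID}, {AcctType, CustomerID}, {Branch, CustomerID}. Prime attributes: {AcctNo, AcctType, Branch, CustomerID}.
Branch, OpenDate → AcctType breaks BCNF: {Branch, OpenDate}⁺ = {AcctNo, AcctType, Branch, OpenDate}, so {Branch, OpenDate} is not a superkey.
Since {AcctType} ⊆ prime attributes and every other non-superkey FD also has a prime right side, the schema is in 3NF.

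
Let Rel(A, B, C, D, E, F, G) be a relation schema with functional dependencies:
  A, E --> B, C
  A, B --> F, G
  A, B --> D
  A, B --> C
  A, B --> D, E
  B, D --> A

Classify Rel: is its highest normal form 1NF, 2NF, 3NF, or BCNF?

Candidate keys: {A, B}, {A, E}, {B, D}. Prime attributes: {A, B, D, E}.
Every FD has a superkey on the left, so the relation is in BCNF.

BCNF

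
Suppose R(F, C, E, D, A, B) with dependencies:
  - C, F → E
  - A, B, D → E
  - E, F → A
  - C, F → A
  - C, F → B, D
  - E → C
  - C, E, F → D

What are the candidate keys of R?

{A, B, D, F}, {C, F}, {E, F}

Attributes never on any right-hand side: {F} — every candidate key must contain it.
Closure of {C, F} is {A, B, C, D, E, F}, the whole schema; {C, F} is a candidate key.
Closure of {E, F} is {A, B, C, D, E, F}, the whole schema; {E, F} is a candidate key.
Closure of {A, B, D, F} is {A, B, C, D, E, F}, the whole schema; {A, B, D, F} is a candidate key.
No proper subset of any of these is a key, and no other minimal superkey exists.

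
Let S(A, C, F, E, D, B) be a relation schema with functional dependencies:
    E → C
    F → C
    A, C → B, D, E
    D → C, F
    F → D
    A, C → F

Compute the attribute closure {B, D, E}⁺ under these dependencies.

{B, C, D, E, F}

Start with {B, D, E}.
E → C applies; add {C} → now {B, C, D, E}.
D → C, F applies; add {F} → now {B, C, D, E, F}.
No further FD applies.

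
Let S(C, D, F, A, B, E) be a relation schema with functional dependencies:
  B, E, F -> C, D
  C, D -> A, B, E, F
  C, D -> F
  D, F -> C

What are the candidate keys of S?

{B, E, F}, {C, D}, {D, F}

{C, D}⁺ = {A, B, C, D, E, F}, which is every attribute, so {C, D} is a candidate key.
{D, F}⁺ = {A, B, C, D, E, F}, which is every attribute, so {D, F} is a candidate key.
{B, E, F}⁺ = {A, B, C, D, E, F}, which is every attribute, so {B, E, F} is a candidate key.
No proper subset of any of these is a key, and no other minimal superkey exists.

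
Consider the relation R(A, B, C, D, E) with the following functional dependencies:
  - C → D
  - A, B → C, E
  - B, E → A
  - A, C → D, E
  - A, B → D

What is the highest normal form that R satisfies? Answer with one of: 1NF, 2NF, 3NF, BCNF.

Candidate keys: {A, B}, {B, E}. Prime attributes: {A, B, E}.
C → D: {C}⁺ = {C, D}, which is not all of the attributes, so the left side is not a superkey — BCNF is violated.
C → D determines the non-prime attribute {D} from a non-superkey — 3NF is violated.
No non-prime attribute depends on a proper subset of any candidate key, so 2NF holds.

2NF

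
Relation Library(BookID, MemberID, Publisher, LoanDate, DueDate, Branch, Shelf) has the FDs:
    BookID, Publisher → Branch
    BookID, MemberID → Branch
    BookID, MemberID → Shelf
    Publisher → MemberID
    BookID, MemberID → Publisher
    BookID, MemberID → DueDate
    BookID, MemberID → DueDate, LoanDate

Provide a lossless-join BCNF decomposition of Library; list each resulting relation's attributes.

{BookID, Branch, DueDate, LoanDate, Publisher, Shelf}; {MemberID, Publisher}

Candidate keys of the original relation: {BookID, MemberID}, {BookID, Publisher}.
In {BookID, Branch, DueDate, LoanDate, MemberID, Publisher, Shelf}, {Publisher} is not a superkey ({Publisher}⁺ restricted to this set is {MemberID, Publisher}), so split on Publisher → MemberID into {MemberID, Publisher} and {BookID, Branch, DueDate, LoanDate, Publisher, Shelf}.
{MemberID, Publisher}: every determinant is a superkey — BCNF.
{BookID, Branch, DueDate, LoanDate, Publisher, Shelf}: every determinant is a superkey — BCNF.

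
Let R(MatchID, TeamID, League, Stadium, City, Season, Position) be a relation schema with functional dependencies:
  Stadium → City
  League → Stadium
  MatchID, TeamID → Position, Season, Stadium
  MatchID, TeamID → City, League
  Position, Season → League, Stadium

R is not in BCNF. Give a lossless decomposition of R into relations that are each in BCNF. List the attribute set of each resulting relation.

Candidate key of the original relation: {MatchID, TeamID}.
Within {City, League, MatchID, Position, Season, Stadium, TeamID}: {Stadium}⁺ ∩ {City, League, MatchID, Position, Season, Stadium, TeamID} = {City, Stadium}, not the whole set, so Stadium → City violates BCNF; decompose into {City, Stadium} and {League, MatchID, Position, Season, Stadium, TeamID}.
{City, Stadium}: every determinant is a superkey — BCNF.
Within {League, MatchID, Position, Season, Stadium, TeamID}: {League}⁺ ∩ {League, MatchID, Position, Season, Stadium, TeamID} = {League, Stadium}, not the whole set, so League → Stadium violates BCNF; decompose into {League, Stadium} and {League, MatchID, Position, Season, TeamID}.
{League, Stadium}: every determinant is a superkey — BCNF.
Within {League, MatchID, Position, Season, TeamID}: {Position, Season}⁺ ∩ {League, MatchID, Position, Season, TeamID} = {League, Position, Season}, not the whole set, so Position, Season → League violates BCNF; decompose into {League, Position, Season} and {MatchID, Position, Season, TeamID}.
{League, Position, Season}: every determinant is a superkey — BCNF.
{MatchID, Position, Season, TeamID}: every determinant is a superkey — BCNF.

{City, Stadium}; {League, Position, Season}; {League, Stadium}; {MatchID, Position, Season, TeamID}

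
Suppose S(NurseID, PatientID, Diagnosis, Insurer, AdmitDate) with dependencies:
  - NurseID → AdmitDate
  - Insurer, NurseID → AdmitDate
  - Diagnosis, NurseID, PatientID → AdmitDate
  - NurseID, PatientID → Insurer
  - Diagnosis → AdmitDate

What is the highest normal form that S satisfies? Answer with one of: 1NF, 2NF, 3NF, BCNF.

Candidate key: {Diagnosis, NurseID, PatientID}. Prime attributes: {Diagnosis, NurseID, PatientID}.
NurseID → AdmitDate: {NurseID}⁺ = {AdmitDate, NurseID}, which is not all of the attributes, so the left side is not a superkey — BCNF is violated.
NurseID → AdmitDate determines the non-prime attribute {AdmitDate} from a non-superkey — 3NF is violated.
The proper key subset {Diagnosis} of {Diagnosis, NurseID, PatientID} determines non-prime {AdmitDate}, so the relation is not even in 2NF.

1NF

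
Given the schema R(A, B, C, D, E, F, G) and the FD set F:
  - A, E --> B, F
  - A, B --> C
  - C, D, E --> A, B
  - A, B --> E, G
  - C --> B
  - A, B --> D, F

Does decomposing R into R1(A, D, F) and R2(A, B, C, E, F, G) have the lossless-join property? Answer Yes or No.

No

R1 ∩ R2 = {A, F}; its closure under F is {A, F}.
Neither R1 nor R2 is contained in that closure, so the decomposition is lossy.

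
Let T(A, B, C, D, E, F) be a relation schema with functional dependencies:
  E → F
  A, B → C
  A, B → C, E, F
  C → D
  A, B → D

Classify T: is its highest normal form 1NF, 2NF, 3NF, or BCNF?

2NF

Candidate key: {A, B}. Prime attributes: {A, B}.
E → F: {E}⁺ = {E, F}, which is not all of the attributes, so the left side is not a superkey — BCNF is violated.
Because {F} is non-prime and the left side of E → F is not a superkey, the relation is not in 3NF.
Checking every proper subset of each key, none determines a non-prime attribute — 2NF is satisfied.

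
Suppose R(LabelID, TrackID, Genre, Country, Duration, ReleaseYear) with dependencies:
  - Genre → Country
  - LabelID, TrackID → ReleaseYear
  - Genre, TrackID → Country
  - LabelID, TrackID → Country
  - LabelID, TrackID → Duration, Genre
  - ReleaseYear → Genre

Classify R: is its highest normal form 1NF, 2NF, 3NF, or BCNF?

2NF

Candidate key: {LabelID, TrackID}. Prime attributes: {LabelID, TrackID}.
Genre → Country: {Genre}⁺ = {Country, Genre}, which is not all of the attributes, so the left side is not a superkey — BCNF is violated.
Genre → Country has non-prime {Country} on the right and a non-superkey on the left, so 3NF fails.
No proper subset of a key has a non-prime attribute in its closure, so there is no partial dependency; 2NF holds.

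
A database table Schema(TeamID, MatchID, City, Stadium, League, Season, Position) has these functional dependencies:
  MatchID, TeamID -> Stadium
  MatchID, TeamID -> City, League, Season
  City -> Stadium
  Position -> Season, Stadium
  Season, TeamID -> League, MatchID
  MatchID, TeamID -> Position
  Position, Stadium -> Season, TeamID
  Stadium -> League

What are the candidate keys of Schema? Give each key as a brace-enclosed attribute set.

Closure of {Position} is {City, League, MatchID, Position, Season, Stadium, TeamID}, the whole schema; {Position} is a candidate key.
Closure of {MatchID, TeamID} is {City, League, MatchID, Position, Season, Stadium, TeamID}, the whole schema; {MatchID, TeamID} is a candidate key.
Closure of {Season, TeamID} is {City, League, MatchID, Position, Season, Stadium, TeamID}, the whole schema; {Season, TeamID} is a candidate key.
Any other superkey properly contains one of these, so there are no further candidate keys.

{MatchID, TeamID}, {Position}, {Season, TeamID}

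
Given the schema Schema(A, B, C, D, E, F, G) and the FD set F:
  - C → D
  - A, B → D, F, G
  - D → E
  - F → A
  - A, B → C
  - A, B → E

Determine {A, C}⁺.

{A, C, D, E}

Start with {A, C}.
C → D applies; add {D} → now {A, C, D}.
D → E applies; add {E} → now {A, C, D, E}.
No further FD applies.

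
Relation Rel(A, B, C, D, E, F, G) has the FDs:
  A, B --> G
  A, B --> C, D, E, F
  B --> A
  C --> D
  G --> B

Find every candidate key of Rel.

{B}⁺ = {A, B, C, D, E, F, G}, which is every attribute, so {B} is a candidate key.
{G}⁺ = {A, B, C, D, E, F, G}, which is every attribute, so {G} is a candidate key.
No proper subset of any of these is a key, and no other minimal superkey exists.

{B}, {G}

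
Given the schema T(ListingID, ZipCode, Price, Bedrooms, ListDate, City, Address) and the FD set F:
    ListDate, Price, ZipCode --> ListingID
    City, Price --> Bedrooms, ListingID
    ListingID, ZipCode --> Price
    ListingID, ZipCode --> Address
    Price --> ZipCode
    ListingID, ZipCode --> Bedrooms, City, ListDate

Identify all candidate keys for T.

{City, Price}, {ListDate, Price}, {ListingID, Price}, {ListingID, ZipCode}

Closure of {City, Price} is {Address, Bedrooms, City, ListDate, ListingID, Price, ZipCode}, the whole schema; {City, Price} is a candidate key.
Closure of {ListDate, Price} is {Address, Bedrooms, City, ListDate, ListingID, Price, ZipCode}, the whole schema; {ListDate, Price} is a candidate key.
Closure of {ListingID, Price} is {Address, Bedrooms, City, ListDate, ListingID, Price, ZipCode}, the whole schema; {ListingID, Price} is a candidate key.
Closure of {ListingID, ZipCode} is {Address, Bedrooms, City, ListDate, ListingID, Price, ZipCode}, the whole schema; {ListingID, ZipCode} is a candidate key.
These are minimal and exhaustive — every other superkey contains one of them.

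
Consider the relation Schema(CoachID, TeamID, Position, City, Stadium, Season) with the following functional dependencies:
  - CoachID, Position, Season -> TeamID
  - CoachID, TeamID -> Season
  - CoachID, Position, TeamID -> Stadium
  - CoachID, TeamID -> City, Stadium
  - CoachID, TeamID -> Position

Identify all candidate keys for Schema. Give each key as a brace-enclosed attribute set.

{CoachID, Position, Season}, {CoachID, TeamID}

Attributes never on any right-hand side: {CoachID} — every candidate key must contain it.
{CoachID, TeamID}⁺ = {City, CoachID, Position, Season, Stadium, TeamID} — all of the relation — so {CoachID, TeamID} is a candidate key.
{CoachID, Position, Season}⁺ = {City, CoachID, Position, Season, Stadium, TeamID} — all of the relation — so {CoachID, Position, Season} is a candidate key.
Any other superkey properly contains one of these, so there are no further candidate keys.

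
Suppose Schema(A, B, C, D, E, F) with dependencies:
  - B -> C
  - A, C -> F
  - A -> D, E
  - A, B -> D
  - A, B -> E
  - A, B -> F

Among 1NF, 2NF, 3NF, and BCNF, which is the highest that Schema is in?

1NF

Candidate key: {A, B}. Prime attributes: {A, B}.
B -> C breaks BCNF: {B}⁺ = {B, C}, so {B} is not a superkey.
B -> C has non-prime {C} on the right and a non-superkey on the left, so 3NF fails.
{A} is a proper subset of the key {A, B}, and {A}⁺ contains the non-prime attributes {D, E} — a partial dependency, so 2NF is violated.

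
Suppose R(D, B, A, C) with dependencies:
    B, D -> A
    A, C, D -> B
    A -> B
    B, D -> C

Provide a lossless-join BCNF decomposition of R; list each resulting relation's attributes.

Candidate keys of the original relation: {A, D}, {B, D}.
In {A, B, C, D}, {A} is not a superkey ({A}⁺ restricted to this set is {A, B}), so split on A -> B into {A, B} and {A, C, D}.
{A, B} has no BCNF violation.
{A, C, D} has no BCNF violation.

{A, B}; {A, C, D}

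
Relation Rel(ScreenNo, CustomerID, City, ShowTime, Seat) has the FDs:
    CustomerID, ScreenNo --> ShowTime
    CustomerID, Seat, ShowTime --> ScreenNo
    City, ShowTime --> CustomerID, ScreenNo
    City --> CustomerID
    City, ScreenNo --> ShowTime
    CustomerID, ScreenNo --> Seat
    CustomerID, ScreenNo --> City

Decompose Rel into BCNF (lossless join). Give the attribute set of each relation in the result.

Candidate keys of the original relation: {City, ScreenNo}, {City, ShowTime}, {CustomerID, ScreenNo}, {CustomerID, Seat, ShowTime}.
Within {City, CustomerID, ScreenNo, Seat, ShowTime}: {City}⁺ ∩ {City, CustomerID, ScreenNo, Seat, ShowTime} = {City, CustomerID}, not the whole set, so City --> CustomerID violates BCNF; decompose into {City, CustomerID} and {City, ScreenNo, Seat, ShowTime}.
{City, CustomerID}: every determinant is a superkey — BCNF.
{City, ScreenNo, Seat, ShowTime}: every determinant is a superkey — BCNF.

{City, CustomerID}; {City, ScreenNo, Seat, ShowTime}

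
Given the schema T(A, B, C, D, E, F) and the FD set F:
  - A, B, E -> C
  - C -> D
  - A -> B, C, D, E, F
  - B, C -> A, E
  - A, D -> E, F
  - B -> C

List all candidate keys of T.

{A}, {B}

{A}⁺ = {A, B, C, D, E, F} — all of the relation — so {A} is a candidate key.
{B}⁺ = {A, B, C, D, E, F} — all of the relation — so {B} is a candidate key.
These are minimal and exhaustive — every other superkey contains one of them.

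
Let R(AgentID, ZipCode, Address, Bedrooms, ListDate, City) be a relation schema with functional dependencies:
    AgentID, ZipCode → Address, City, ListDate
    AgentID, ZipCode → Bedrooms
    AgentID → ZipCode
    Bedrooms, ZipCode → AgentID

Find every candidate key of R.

{AgentID}⁺ = {Address, AgentID, Bedrooms, City, ListDate, ZipCode} — all of the relation — so {AgentID} is a candidate key.
{Bedrooms, ZipCode}⁺ = {Address, AgentID, Bedrooms, City, ListDate, ZipCode} — all of the relation — so {Bedrooms, ZipCode} is a candidate key.
These are minimal and exhaustive — every other superkey contains one of them.

{AgentID}, {Bedrooms, ZipCode}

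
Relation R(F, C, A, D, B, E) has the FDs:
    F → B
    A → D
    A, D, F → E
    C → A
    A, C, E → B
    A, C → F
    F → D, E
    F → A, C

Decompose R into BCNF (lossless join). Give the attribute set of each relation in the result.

{A, B, C, E, F}; {A, D}

Candidate keys of the original relation: {C}, {F}.
Within {A, B, C, D, E, F}: {A}⁺ ∩ {A, B, C, D, E, F} = {A, D}, not the whole set, so A → D violates BCNF; decompose into {A, D} and {A, B, C, E, F}.
{A, D}: every determinant is a superkey — BCNF.
{A, B, C, E, F}: every determinant is a superkey — BCNF.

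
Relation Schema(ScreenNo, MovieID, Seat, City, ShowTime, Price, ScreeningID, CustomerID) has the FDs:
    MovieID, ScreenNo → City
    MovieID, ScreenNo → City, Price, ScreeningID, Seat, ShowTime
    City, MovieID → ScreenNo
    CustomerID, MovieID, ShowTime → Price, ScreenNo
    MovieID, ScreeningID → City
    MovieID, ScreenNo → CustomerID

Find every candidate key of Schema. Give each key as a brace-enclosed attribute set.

No FD produces {MovieID}, so it must be in every candidate key.
{City, MovieID} is a candidate key since {City, MovieID}⁺ = {City, CustomerID, MovieID, Price, ScreenNo, ScreeningID, Seat, ShowTime} covers every attribute.
{MovieID, ScreenNo} is a candidate key since {MovieID, ScreenNo}⁺ = {City, CustomerID, MovieID, Price, ScreenNo, ScreeningID, Seat, ShowTime} covers every attribute.
{MovieID, ScreeningID} is a candidate key since {MovieID, ScreeningID}⁺ = {City, CustomerID, MovieID, Price, ScreenNo, ScreeningID, Seat, ShowTime} covers every attribute.
{CustomerID, MovieID, ShowTime} is a candidate key since {CustomerID, MovieID, ShowTime}⁺ = {City, CustomerID, MovieID, Price, ScreenNo, ScreeningID, Seat, ShowTime} covers every attribute.
These are minimal and exhaustive — every other superkey contains one of them.

{City, MovieID}, {CustomerID, MovieID, ShowTime}, {MovieID, ScreenNo}, {MovieID, ScreeningID}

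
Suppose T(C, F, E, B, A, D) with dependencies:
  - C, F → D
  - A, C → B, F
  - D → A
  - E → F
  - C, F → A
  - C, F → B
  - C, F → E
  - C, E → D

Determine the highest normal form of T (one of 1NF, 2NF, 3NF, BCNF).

3NF

Candidate keys: {A, C}, {C, D}, {C, E}, {C, F}. Prime attributes: {A, C, D, E, F}.
D → A: {D}⁺ = {A, D}, which is not all of the attributes, so the left side is not a superkey — BCNF is violated.
Since {A} ⊆ prime attributes and every other non-superkey FD also has a prime right side, the schema is in 3NF.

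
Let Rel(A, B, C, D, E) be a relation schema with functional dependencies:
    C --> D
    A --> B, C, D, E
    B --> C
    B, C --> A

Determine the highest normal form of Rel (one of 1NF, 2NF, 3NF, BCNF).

2NF

Candidate keys: {A}, {B}. Prime attributes: {A, B}.
For C --> D we have {C}⁺ = {C, D}; {C} is not a superkey, so BCNF fails.
C --> D determines the non-prime attribute {D} from a non-superkey — 3NF is violated.
Every candidate key is a single attribute, so no partial dependency is possible; 2NF holds.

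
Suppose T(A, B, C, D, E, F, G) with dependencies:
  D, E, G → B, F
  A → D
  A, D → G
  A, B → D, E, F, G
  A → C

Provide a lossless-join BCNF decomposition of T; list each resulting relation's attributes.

{A, C, D, G}; {A, E}; {B, D, E, F, G}

Candidate keys of the original relation: {A, B}, {A, E}.
{A, B, C, D, E, F, G}: {D, E, G} determines {B, D, E, F, G} here but is not a superkey — split on D, E, G → B, F, giving {B, D, E, F, G} and {A, C, D, E, G}.
{B, D, E, F, G} is in BCNF.
{A, C, D, E, G}: {A} determines {A, C, D, G} here but is not a superkey — split on A → C, D, G, giving {A, C, D, G} and {A, E}.
{A, C, D, G} is in BCNF.
{A, E} is in BCNF.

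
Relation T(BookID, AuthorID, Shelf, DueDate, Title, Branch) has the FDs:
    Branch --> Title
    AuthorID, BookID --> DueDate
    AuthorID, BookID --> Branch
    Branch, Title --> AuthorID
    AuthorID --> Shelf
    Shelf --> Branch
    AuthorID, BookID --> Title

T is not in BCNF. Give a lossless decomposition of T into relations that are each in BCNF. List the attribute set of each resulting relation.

{AuthorID, Branch, Shelf, Title}; {BookID, Branch, DueDate}

Candidate keys of the original relation: {AuthorID, BookID}, {BookID, Branch}, {BookID, Shelf}.
In {AuthorID, BookID, Branch, DueDate, Shelf, Title}, {Branch} is not a superkey ({Branch}⁺ restricted to this set is {AuthorID, Branch, Shelf, Title}), so split on Branch --> AuthorID, Shelf, Title into {AuthorID, Branch, Shelf, Title} and {BookID, Branch, DueDate}.
{AuthorID, Branch, Shelf, Title} has no BCNF violation.
{BookID, Branch, DueDate} has no BCNF violation.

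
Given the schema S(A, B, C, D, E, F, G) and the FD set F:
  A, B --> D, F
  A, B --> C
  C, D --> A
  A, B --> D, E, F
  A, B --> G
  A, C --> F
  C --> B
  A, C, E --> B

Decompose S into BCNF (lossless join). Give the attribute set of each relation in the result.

{A, C, D, E, F, G}; {B, C}

Candidate keys of the original relation: {A, B}, {A, C}, {C, D}.
Within {A, B, C, D, E, F, G}: {C}⁺ ∩ {A, B, C, D, E, F, G} = {B, C}, not the whole set, so C --> B violates BCNF; decompose into {B, C} and {A, C, D, E, F, G}.
{B, C}: every determinant is a superkey — BCNF.
{A, C, D, E, F, G}: every determinant is a superkey — BCNF.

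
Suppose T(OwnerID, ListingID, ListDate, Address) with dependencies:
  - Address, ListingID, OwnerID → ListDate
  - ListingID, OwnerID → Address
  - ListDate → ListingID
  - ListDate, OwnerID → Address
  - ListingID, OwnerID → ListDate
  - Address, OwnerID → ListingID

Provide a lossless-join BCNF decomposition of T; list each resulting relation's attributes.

Candidate keys of the original relation: {Address, OwnerID}, {ListDate, OwnerID}, {ListingID, OwnerID}.
In {Address, ListDate, ListingID, OwnerID}, {ListDate} is not a superkey ({ListDate}⁺ restricted to this set is {ListDate, ListingID}), so split on ListDate → ListingID into {ListDate, ListingID} and {Address, ListDate, OwnerID}.
{ListDate, ListingID} has no BCNF violation.
{Address, ListDate, OwnerID} has no BCNF violation.

{Address, ListDate, OwnerID}; {ListDate, ListingID}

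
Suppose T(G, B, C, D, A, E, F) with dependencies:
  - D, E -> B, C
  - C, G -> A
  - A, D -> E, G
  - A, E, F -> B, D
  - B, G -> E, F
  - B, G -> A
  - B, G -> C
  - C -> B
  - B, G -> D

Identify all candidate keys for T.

{A, D} is a candidate key since {A, D}⁺ = {A, B, C, D, E, F, G} covers every attribute.
{B, G} is a candidate key since {B, G}⁺ = {A, B, C, D, E, F, G} covers every attribute.
{C, G} is a candidate key since {C, G}⁺ = {A, B, C, D, E, F, G} covers every attribute.
{A, E, F} is a candidate key since {A, E, F}⁺ = {A, B, C, D, E, F, G} covers every attribute.
{D, E, G} is a candidate key since {D, E, G}⁺ = {A, B, C, D, E, F, G} covers every attribute.
Any other superkey properly contains one of these, so there are no further candidate keys.

{A, D}, {A, E, F}, {B, G}, {C, G}, {D, E, G}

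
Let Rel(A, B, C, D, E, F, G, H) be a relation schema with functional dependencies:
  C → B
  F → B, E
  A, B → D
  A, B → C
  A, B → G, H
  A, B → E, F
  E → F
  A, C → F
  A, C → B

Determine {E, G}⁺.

Start with {E, G}.
E → F applies; add {F} → now {E, F, G}.
F → B, E applies; add {B} → now {B, E, F, G}.
No further FD applies.

{B, E, F, G}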